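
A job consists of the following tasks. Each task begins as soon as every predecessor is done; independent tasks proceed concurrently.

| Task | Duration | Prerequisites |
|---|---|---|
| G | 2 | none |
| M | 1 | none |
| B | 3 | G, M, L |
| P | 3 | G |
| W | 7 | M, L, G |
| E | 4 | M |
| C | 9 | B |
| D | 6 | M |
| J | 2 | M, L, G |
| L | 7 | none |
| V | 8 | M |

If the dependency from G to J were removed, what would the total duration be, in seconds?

Before: longest chain L→B→C = 7+3+9 = 19, finish 19.
Dropping G→J doesn't change J's earliest start (7); another predecessor still binds.
After: L→B→C = 7+3+9 = 19 → 19 seconds.

19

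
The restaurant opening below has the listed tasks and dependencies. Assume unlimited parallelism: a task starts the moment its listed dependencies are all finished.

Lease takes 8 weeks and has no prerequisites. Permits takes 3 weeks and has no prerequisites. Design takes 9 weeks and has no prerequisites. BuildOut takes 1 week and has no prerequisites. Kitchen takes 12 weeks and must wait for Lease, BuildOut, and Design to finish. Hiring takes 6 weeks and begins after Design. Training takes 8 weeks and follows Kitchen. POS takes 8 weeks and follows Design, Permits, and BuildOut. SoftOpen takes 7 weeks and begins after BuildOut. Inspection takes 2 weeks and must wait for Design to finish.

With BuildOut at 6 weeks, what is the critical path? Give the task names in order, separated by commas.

Actual critical path: Design→Kitchen→Training = 9+12+8 = 29 ⇒ 29 weeks.
BuildOut has 8 weeks of float (longest path through it is 21).
No other chain overtakes it, so the finish is 29 weeks.

Design, Kitchen, Training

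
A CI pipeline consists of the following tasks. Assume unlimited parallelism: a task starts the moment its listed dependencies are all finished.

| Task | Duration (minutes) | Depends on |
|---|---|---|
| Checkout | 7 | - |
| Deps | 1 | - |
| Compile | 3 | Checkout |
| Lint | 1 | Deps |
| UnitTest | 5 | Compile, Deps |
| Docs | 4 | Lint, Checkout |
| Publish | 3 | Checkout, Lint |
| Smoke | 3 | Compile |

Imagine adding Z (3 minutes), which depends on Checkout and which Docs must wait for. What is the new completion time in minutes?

Originally the schedule takes 15 minutes.
With Z inserted, Docs now waits for max(Lint, Checkout, Z).
New critical path: Checkout→Compile→UnitTest = 7+3+5 = 15 ⇒ 15 minutes.

15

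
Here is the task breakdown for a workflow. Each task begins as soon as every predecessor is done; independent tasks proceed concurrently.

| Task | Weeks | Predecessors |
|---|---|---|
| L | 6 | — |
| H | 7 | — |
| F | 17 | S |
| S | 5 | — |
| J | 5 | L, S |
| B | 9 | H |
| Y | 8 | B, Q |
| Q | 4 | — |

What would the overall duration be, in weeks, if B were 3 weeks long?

Actual critical path: H→B→Y = 7+9+8 = 24 ⇒ 24 weeks.
B lies on that path, so at 3 weeks the path becomes 18 weeks.
Now S→F = 5+17 = 22 is longest, so the finish becomes 22 weeks.

22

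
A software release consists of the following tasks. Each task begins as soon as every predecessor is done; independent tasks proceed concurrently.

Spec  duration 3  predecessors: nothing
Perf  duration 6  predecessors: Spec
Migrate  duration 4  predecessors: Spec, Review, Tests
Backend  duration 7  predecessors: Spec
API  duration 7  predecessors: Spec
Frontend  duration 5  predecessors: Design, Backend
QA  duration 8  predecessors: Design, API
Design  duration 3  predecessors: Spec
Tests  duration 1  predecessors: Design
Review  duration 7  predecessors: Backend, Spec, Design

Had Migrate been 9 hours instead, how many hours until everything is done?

26

The binding path is Spec→Backend→Review→Migrate = 3+7+7+4 = 21; finish at 21 hours.
Migrate lies on that path, so at 9 hours the path becomes 26 hours.
The critical path is still Spec→Backend→Review→Migrate; finish is now 26 hours.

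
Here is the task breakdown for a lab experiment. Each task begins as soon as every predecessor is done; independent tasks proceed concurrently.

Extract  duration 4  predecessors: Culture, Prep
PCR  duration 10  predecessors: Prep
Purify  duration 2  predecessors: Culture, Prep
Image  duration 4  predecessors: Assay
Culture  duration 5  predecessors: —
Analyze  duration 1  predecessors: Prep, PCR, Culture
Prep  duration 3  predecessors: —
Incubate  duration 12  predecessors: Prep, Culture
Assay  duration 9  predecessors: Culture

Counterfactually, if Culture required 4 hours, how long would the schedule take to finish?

Actual critical path: Culture→Assay→Image = 5+9+4 = 18 ⇒ 18 hours.
Since Culture is critical, the -1 change carries straight to that chain (now 17 hours).
That remains the longest chain; total 17 hours.

17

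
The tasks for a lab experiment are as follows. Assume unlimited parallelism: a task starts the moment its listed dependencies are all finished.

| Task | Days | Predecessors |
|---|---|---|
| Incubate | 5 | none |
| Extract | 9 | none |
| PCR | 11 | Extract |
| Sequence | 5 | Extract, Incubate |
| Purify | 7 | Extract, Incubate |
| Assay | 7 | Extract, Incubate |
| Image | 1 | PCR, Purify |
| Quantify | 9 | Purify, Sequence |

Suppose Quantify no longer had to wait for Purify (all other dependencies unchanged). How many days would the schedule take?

23

Original critical path: Extract→Purify→Quantify = 9+7+9 = 25 ⇒ 25 days.
Without Purify→Quantify, Quantify's earliest start moves from 16 to 14.
After: Extract→Sequence→Quantify = 9+5+9 = 23 → 23 days.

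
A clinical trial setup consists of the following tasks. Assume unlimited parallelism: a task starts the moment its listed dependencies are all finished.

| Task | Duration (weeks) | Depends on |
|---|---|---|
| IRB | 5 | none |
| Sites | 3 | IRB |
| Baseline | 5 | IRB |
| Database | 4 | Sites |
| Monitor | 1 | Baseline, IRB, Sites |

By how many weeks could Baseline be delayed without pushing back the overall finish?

Critical path: IRB→Sites→Database = 5+3+4 = 12, so the finish is 12 weeks.
The longest chain containing Baseline totals 11 weeks.
Float = 12 − 11 = 1.

1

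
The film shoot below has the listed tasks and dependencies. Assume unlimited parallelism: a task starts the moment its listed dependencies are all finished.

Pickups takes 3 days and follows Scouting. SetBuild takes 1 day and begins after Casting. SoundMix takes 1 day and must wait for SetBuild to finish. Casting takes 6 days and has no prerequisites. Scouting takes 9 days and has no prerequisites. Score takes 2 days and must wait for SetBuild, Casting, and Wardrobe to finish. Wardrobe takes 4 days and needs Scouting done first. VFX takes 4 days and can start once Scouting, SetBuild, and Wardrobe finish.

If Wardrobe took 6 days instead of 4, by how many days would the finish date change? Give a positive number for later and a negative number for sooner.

2

Baseline: Scouting→Wardrobe→VFX = 9+4+4 = 17 → 17 days.
Wardrobe is on the critical path; changing it to 6 makes that path 19 days.
No other chain overtakes it, so the finish is 19 days.
Change in finish: 19 − 17 = +2 days.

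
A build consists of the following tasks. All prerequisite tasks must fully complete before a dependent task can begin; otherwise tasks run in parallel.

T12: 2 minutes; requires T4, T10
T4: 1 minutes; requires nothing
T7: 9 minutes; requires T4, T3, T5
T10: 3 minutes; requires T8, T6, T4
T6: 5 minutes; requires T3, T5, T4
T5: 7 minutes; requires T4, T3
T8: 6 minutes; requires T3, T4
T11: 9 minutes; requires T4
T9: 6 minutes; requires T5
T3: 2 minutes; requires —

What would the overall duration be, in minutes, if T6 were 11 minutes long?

The binding path is T3→T5→T6→T10→T12 = 2+7+5+3+2 = 19; finish at 19 minutes.
Since T6 is critical, the +6 change carries straight to that chain (now 25 minutes).
The critical path is still T3→T5→T6→T10→T12; finish is now 25 minutes.

25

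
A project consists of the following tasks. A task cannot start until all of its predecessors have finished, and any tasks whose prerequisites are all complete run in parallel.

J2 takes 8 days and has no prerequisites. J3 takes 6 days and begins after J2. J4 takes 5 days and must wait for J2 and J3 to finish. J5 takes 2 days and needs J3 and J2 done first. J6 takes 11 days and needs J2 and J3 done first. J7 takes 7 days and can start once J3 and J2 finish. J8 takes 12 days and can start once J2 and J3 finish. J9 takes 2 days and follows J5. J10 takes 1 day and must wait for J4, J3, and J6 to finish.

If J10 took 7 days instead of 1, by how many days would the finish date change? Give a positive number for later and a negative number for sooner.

6

Baseline: J2→J3→J6→J10 = 8+6+11+1 = 26 → 26 days.
J10 lies on that path, so at 7 days the path becomes 32 days.
That remains the longest chain; total 32 days.
Change in finish: 32 − 26 = +6 days.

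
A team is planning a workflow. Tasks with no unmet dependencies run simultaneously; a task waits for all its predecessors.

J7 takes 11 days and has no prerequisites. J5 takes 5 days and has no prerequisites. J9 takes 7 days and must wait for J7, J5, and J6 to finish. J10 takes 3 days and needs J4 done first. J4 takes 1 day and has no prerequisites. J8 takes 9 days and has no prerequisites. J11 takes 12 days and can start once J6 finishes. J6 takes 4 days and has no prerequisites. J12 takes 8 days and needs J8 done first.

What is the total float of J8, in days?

J7→J9 = 11+7 = 18 sets the makespan at 18 days.
J8 finishes as early as 9 and must finish by 10.
Float = 18 − 17 = 1.

1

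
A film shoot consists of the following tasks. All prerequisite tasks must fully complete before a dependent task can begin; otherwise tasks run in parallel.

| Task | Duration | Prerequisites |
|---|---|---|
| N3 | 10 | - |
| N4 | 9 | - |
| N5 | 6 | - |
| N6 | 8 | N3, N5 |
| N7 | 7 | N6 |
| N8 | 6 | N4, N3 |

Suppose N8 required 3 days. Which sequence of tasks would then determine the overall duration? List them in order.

N3, N6, N7

Critical path before the change: N3→N6→N7 = 10+8+7 = 25 giving 25 days.
N8 has 9 days of float (longest path through it is 16).
No other chain overtakes it, so the finish is 25 days.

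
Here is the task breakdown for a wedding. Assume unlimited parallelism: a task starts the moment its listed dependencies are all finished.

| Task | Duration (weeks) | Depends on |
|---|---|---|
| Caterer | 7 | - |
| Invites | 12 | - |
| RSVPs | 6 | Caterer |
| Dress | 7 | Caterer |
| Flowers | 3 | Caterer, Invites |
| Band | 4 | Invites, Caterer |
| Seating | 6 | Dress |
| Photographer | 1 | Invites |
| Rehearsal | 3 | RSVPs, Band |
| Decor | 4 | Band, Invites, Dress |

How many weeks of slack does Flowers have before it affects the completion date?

5

The longest chain is Caterer→Dress→Seating = 7+7+6 = 20; overall finish 20 weeks.
Flowers finishes as early as 15 and must finish by 20.
Float = 20 − 15 = 5.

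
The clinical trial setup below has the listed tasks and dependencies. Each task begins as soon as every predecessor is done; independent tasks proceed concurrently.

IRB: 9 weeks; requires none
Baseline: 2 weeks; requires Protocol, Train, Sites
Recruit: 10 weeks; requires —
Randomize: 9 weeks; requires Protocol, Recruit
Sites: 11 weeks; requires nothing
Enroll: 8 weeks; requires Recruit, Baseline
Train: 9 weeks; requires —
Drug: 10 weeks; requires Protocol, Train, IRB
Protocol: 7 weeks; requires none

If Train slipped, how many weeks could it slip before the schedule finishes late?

Critical path: Sites→Baseline→Enroll = 11+2+8 = 21, so the finish is 21 weeks.
Train finishes as early as 9 and must finish by 11.
Slack of Train = 2 − 0 = 2 weeks.

2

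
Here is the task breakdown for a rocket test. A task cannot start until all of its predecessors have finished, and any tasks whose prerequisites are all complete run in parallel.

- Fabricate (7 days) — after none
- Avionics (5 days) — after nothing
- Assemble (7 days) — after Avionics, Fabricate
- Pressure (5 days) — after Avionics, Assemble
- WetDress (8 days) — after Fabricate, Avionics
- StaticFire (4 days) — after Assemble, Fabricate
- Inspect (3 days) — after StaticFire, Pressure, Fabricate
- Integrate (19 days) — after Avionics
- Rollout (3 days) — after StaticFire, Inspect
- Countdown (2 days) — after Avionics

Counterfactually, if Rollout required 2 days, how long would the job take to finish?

24

Baseline: Fabricate→Assemble→Pressure→Inspect→Rollout = 7+7+5+3+3 = 25 → 25 days.
Rollout lies on that path, so at 2 days the path becomes 24 days.
That remains the longest chain; total 24 days.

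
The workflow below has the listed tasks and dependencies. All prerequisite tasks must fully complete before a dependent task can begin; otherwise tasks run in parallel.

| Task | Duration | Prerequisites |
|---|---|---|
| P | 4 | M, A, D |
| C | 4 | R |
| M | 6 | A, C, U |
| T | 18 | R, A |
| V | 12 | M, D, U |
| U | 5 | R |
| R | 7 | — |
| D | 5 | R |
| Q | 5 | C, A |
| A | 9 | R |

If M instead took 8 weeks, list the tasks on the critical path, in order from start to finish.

R, A, M, V

The binding path is R→A→M→V = 7+9+6+12 = 34; finish at 34 weeks.
M lies on that path, so at 8 weeks the path becomes 36 weeks.
The critical path is still R→A→M→V; finish is now 36 weeks.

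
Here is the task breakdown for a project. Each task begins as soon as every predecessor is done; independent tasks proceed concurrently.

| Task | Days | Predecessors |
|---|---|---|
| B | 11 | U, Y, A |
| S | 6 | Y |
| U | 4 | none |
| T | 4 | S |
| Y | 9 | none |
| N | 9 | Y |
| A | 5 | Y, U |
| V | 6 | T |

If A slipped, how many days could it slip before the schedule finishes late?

Critical path: Y→S→T→V = 9+6+4+6 = 25, so the finish is 25 days.
A finishes as early as 14 and must finish by 14.
Float = 25 − 25 = 0.

0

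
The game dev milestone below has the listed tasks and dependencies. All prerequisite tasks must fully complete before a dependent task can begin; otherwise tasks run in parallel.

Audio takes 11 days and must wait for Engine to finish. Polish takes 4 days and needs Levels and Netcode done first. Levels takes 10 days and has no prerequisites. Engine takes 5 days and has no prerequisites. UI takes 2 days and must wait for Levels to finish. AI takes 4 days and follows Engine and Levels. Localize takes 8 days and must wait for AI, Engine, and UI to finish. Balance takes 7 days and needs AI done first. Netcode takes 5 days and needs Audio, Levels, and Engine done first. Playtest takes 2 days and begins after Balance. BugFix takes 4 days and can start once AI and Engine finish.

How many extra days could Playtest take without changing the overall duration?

Engine→Audio→Netcode→Polish = 5+11+5+4 = 25 sets the makespan at 25 days.
The longest chain containing Playtest totals 23 days.
So Playtest can slip 25 − 23 = 2 days.

2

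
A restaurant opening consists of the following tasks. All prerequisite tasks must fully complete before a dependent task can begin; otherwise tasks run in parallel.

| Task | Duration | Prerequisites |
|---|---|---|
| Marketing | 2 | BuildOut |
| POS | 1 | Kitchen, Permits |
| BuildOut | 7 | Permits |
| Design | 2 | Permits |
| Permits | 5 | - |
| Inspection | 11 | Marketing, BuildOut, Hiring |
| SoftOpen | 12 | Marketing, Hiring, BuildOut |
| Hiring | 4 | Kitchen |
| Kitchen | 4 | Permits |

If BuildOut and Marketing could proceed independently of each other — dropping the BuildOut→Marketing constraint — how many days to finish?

With the dependency in place, Permits→BuildOut→Marketing→SoftOpen = 5+7+2+12 = 26 sets the finish at 26 days.
Without BuildOut→Marketing, Marketing's earliest start moves from 12 to 0.
After: Permits→Kitchen→Hiring→SoftOpen = 5+4+4+12 = 25 → 25 days.

25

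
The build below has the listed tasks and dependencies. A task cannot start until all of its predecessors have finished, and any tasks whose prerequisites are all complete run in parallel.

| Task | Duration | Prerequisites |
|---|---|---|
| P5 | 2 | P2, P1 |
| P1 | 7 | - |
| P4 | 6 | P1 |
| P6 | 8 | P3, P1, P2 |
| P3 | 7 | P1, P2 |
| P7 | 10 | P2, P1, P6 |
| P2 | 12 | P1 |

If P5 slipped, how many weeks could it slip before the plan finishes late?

Critical path: P1→P2→P3→P6→P7 = 7+12+7+8+10 = 44, so the finish is 44 weeks.
The longest chain containing P5 totals 21 weeks.
So P5 can slip 44 − 21 = 23 weeks.

23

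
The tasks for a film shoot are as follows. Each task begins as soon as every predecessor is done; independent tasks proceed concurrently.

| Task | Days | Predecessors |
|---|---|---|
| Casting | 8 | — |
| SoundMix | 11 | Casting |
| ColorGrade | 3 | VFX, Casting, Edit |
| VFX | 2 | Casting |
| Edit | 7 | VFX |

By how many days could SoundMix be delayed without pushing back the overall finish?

The longest chain is Casting→VFX→Edit→ColorGrade = 8+2+7+3 = 20; overall finish 20 days.
Longest path through SoundMix: 19 days (earliest finish 19, latest finish 20).
Float = 20 − 19 = 1.

1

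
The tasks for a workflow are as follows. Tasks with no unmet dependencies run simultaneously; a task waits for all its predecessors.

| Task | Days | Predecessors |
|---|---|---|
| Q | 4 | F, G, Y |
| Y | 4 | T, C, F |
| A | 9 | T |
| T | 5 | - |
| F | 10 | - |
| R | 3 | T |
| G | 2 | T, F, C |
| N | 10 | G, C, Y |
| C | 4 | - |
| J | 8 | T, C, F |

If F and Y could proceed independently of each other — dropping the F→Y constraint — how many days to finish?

22

Original critical path: F→Y→N = 10+4+10 = 24 ⇒ 24 days.
Without F→Y, Y's earliest start moves from 10 to 5.
After: F→G→N = 10+2+10 = 22 → 22 days.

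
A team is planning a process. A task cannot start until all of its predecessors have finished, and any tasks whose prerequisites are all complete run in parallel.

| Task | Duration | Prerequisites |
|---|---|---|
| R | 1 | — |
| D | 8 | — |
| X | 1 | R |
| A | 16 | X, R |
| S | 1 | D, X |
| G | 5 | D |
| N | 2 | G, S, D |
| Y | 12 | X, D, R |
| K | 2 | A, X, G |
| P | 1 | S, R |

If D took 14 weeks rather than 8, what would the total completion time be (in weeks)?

26

The binding path is D→Y = 8+12 = 20; finish at 20 weeks.
D is on the critical path; changing it to 14 makes that path 26 weeks.
The critical path is still D→Y; finish is now 26 weeks.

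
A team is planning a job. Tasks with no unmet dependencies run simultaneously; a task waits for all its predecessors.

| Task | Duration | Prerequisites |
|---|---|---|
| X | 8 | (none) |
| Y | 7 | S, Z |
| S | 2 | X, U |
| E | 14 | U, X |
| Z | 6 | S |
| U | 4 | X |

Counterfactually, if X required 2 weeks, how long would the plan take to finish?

Baseline: X→U→S→Z→Y = 8+4+2+6+7 = 27 → 27 weeks.
Since X is critical, the -6 change carries straight to that chain (now 21 weeks).
That remains the longest chain; total 21 weeks.

21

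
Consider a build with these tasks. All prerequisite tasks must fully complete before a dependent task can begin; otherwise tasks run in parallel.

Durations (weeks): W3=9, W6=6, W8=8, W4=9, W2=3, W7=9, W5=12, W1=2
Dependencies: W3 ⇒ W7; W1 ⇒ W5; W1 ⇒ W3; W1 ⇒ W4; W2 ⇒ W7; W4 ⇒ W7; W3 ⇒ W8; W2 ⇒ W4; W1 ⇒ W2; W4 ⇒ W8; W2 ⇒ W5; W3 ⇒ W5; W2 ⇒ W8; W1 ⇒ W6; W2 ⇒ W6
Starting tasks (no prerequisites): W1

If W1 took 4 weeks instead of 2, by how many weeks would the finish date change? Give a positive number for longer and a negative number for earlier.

Actual critical path: W1→W2→W4→W7 = 2+3+9+9 = 23 ⇒ 23 weeks.
Since W1 is critical, the +2 change carries straight to that chain (now 25 weeks).
The critical path is still W1→W2→W4→W7; finish is now 25 weeks.
Change in finish: 25 − 23 = +2 weeks.

2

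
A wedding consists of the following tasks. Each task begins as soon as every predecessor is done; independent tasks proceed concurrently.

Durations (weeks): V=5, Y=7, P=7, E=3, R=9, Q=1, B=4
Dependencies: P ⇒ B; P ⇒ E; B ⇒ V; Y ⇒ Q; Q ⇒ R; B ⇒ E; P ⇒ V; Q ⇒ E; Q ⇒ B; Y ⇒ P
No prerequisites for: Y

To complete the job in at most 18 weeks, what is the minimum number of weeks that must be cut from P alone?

5

Current finish: 23 weeks; target: 18.
P is on every critical path, so each week cut from P cuts the finish by one (this holds down to a finish of 17).
Need 23 − 18 = 5 weeks off P → P becomes 2 weeks, finish becomes 18.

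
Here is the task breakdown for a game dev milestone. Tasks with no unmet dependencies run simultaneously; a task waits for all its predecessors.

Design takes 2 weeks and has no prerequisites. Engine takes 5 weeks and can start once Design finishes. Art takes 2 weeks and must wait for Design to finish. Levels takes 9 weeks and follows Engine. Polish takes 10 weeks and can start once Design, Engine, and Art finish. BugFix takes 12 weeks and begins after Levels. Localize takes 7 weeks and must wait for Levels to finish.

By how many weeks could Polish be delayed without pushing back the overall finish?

The longest chain is Design→Engine→Levels→BugFix = 2+5+9+12 = 28; overall finish 28 weeks.
The longest chain containing Polish totals 17 weeks.
So Polish can slip 28 − 17 = 11 weeks.

11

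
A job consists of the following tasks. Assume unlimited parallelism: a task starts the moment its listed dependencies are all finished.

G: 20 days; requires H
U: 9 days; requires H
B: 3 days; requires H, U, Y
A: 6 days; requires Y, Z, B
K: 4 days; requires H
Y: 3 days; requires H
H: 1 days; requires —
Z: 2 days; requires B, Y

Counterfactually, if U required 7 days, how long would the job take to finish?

Critical path before the change: H→U→B→Z→A = 1+9+3+2+6 = 21 giving 21 days.
Since U is critical, the -2 change carries straight to that chain (now 19 days).
The binding chain switches to H→G = 1+20 = 21; finish 21 days.

21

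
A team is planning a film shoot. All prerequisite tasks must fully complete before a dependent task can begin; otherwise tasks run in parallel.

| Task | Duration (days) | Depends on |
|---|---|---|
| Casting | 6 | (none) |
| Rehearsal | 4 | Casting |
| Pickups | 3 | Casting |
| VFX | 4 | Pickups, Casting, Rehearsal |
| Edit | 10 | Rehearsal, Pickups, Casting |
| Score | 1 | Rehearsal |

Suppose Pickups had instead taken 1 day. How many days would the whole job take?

Actual critical path: Casting→Rehearsal→Edit = 6+4+10 = 20 ⇒ 20 days.
The longest path through Pickups is only 19 days, so Pickups has float 1.
The critical path is still Casting→Rehearsal→Edit; finish is now 20 days.

20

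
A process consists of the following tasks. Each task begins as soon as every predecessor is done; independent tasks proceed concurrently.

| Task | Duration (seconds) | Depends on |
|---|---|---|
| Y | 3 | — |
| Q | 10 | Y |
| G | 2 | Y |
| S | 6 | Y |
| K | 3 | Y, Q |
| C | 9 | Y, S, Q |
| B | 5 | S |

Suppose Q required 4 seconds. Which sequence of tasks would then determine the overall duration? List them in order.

Y, S, C

The binding path is Y→Q→C = 3+10+9 = 22; finish at 22 seconds.
Q lies on that path, so at 4 seconds the path becomes 16 seconds.
The binding chain switches to Y→S→C = 3+6+9 = 18; finish 18 seconds.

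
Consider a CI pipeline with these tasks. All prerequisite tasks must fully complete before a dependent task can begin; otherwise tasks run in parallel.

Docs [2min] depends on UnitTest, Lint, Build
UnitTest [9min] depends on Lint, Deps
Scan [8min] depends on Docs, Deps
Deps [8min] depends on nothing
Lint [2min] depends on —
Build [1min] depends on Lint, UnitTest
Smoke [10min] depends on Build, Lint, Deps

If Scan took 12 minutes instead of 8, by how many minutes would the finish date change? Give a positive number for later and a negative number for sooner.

4

As given, the longest chain is Deps→UnitTest→Build→Docs→Scan = 8+9+1+2+8 = 28, so the finish is 28 minutes.
Since Scan is critical, the +4 change carries straight to that chain (now 32 minutes).
No other chain overtakes it, so the finish is 32 minutes.
Change in finish: 32 − 28 = +4 minutes.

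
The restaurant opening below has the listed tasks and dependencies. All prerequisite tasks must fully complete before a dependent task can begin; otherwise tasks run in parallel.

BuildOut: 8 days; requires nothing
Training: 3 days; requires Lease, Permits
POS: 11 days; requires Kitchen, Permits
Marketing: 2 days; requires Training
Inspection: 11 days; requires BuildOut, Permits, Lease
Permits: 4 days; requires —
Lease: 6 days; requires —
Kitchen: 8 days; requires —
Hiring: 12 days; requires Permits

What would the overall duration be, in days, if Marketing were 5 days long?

As given, the longest chain is BuildOut→Inspection = 8+11 = 19, so the finish is 19 days.
Marketing has 8 days of float (longest path through it is 11).
The critical path is still BuildOut→Inspection; finish is now 19 days.

19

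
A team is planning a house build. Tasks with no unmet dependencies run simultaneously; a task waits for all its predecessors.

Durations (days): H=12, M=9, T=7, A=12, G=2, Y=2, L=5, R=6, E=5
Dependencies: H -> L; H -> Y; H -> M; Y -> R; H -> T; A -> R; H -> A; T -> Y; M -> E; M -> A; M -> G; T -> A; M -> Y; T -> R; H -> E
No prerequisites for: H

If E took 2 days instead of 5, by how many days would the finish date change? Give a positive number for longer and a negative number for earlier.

0

The binding path is H→M→A→R = 12+9+12+6 = 39; finish at 39 days.
The longest path through E is only 26 days, so E has float 13.
The critical path is still H→M→A→R; finish is now 39 days.
Change in finish: 39 − 39 = +0 days.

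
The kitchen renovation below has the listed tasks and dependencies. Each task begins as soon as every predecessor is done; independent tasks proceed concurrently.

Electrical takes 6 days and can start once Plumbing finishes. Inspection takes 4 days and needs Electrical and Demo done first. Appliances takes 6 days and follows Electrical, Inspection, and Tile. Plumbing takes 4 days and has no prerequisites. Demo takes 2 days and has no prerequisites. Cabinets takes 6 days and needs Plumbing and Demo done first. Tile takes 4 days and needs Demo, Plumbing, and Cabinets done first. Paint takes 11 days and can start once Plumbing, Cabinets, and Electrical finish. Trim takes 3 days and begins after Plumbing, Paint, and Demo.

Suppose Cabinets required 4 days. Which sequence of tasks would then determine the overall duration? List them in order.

Plumbing, Electrical, Paint, Trim

As given, the longest chain is Plumbing→Cabinets→Paint→Trim = 4+6+11+3 = 24, so the finish is 24 days.
Since Cabinets is critical, the -2 change carries straight to that chain (now 22 days).
The binding chain switches to Plumbing→Electrical→Paint→Trim = 4+6+11+3 = 24; finish 24 days.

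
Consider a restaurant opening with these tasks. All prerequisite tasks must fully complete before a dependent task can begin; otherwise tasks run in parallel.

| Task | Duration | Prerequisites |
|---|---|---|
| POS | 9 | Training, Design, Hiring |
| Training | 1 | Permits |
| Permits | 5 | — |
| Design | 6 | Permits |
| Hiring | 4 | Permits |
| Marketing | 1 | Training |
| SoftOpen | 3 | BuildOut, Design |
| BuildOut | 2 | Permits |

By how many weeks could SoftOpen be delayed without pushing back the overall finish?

Permits→Design→POS = 5+6+9 = 20 sets the makespan at 20 weeks.
Longest path through SoftOpen: 14 weeks (earliest finish 14, latest finish 20).
So SoftOpen can slip 20 − 14 = 6 weeks.

6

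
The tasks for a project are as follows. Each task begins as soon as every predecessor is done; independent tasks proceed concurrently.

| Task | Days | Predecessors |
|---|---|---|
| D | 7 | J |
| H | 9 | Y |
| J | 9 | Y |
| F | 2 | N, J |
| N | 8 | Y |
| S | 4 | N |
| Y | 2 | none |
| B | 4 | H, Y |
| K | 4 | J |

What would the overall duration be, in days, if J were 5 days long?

15

The binding path is Y→J→D = 2+9+7 = 18; finish at 18 days.
J is on the critical path; changing it to 5 makes that path 14 days.
New critical path: Y→H→B = 2+9+4 = 15 ⇒ 15 days.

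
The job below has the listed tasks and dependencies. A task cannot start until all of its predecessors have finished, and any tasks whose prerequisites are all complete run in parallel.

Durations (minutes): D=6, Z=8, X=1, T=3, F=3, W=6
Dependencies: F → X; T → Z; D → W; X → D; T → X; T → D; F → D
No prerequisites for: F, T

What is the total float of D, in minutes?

0

The longest chain is F→X→D→W = 3+1+6+6 = 16; overall finish 16 minutes.
The longest chain containing D totals 16 minutes.
So D can slip 10 − 10 = 0 minutes.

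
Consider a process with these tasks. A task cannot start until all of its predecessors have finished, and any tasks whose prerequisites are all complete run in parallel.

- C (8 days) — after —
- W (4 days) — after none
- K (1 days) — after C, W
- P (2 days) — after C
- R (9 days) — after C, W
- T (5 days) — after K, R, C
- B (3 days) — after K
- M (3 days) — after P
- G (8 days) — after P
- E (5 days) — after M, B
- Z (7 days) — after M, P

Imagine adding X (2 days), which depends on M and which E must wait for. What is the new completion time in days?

22

Originally the job takes 22 days.
With X inserted, E now waits for max(M, B, X).
New critical path: C→R→T = 8+9+5 = 22 ⇒ 22 days.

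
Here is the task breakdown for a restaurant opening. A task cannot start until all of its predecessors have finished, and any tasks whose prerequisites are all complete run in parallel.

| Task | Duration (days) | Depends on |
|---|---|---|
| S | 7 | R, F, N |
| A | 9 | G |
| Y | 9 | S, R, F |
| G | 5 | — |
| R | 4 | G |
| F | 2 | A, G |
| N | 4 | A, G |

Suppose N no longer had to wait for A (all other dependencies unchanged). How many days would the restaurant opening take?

With the dependency in place, G→A→N→S→Y = 5+9+4+7+9 = 34 sets the finish at 34 days.
Without A→N, N's earliest start moves from 14 to 5.
After: G→A→F→S→Y = 5+9+2+7+9 = 32 → 32 days.

32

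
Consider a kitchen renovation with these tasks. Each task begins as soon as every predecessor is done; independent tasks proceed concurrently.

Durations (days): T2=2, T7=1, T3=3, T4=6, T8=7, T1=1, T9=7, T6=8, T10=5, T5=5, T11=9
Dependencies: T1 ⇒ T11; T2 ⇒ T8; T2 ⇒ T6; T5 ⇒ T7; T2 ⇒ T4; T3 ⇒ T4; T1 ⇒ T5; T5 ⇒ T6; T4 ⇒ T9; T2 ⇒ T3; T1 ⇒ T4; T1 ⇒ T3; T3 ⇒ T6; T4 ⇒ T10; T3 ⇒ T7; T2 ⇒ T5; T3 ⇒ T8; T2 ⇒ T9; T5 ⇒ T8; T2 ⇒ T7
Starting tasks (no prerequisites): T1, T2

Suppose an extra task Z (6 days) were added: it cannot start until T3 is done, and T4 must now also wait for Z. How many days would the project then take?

24

Originally the project takes 18 days.
With Z inserted, T4 now waits for max(T2, T1, T3, Z).
New critical path: T2→T3→Z→T4→T9 = 2+3+6+6+7 = 24 ⇒ 24 days.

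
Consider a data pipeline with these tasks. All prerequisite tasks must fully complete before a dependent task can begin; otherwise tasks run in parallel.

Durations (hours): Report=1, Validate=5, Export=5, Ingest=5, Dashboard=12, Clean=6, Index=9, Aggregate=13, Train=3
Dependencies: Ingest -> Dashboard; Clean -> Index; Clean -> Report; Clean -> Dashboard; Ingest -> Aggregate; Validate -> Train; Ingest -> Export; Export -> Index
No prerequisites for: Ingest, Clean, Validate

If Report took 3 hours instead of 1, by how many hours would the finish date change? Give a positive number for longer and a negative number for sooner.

Actual critical path: Ingest→Export→Index = 5+5+9 = 19 ⇒ 19 hours.
Report has 12 hours of float (longest path through it is 7).
That remains the longest chain; total 19 hours.
Change in finish: 19 − 19 = +0 hours.

0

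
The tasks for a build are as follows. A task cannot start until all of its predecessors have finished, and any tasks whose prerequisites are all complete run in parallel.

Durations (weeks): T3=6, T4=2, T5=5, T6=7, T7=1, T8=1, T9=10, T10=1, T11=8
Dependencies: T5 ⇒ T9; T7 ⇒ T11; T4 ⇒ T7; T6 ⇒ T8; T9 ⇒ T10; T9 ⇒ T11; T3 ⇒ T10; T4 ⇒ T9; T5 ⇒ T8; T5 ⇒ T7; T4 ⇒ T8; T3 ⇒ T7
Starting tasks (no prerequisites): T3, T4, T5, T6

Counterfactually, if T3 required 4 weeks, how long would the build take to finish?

23

The binding path is T5→T9→T11 = 5+10+8 = 23; finish at 23 weeks.
T3 is off the critical path — its longest chain is 15 weeks, giving 8 of slack.
No other chain overtakes it, so the finish is 23 weeks.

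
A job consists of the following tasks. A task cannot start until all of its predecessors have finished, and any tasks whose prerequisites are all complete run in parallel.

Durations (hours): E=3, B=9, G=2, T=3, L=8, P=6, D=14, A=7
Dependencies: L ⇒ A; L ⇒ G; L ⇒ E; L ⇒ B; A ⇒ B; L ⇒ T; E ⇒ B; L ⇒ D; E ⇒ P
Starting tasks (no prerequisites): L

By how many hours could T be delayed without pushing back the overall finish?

Critical path: L→A→B = 8+7+9 = 24, so the finish is 24 hours.
T finishes as early as 11 and must finish by 24.
Float = 24 − 11 = 13.

13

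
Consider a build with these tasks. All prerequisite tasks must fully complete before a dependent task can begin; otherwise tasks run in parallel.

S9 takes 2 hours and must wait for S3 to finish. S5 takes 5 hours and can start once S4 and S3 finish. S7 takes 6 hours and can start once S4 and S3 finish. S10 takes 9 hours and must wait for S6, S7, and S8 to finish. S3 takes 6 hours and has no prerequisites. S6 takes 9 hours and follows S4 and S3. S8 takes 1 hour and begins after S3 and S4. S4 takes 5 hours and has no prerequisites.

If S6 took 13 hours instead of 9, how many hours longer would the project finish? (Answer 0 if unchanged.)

Critical path before the change: S3→S6→S10 = 6+9+9 = 24 giving 24 hours.
S6 lies on that path, so at 13 hours the path becomes 28 hours.
The critical path is still S3→S6→S10; finish is now 28 hours.
Change in finish: 28 − 24 = +4 hours.

4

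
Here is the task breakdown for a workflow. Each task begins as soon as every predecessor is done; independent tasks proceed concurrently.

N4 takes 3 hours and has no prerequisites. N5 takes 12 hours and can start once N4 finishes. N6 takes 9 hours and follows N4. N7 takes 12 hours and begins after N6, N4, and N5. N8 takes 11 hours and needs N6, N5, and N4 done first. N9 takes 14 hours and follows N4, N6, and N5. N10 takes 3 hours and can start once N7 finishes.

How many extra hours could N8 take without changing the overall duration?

Critical path: N4→N5→N7→N10 = 3+12+12+3 = 30, so the finish is 30 hours.
N8 finishes as early as 26 and must finish by 30.
Slack of N8 = 19 − 15 = 4 hours.

4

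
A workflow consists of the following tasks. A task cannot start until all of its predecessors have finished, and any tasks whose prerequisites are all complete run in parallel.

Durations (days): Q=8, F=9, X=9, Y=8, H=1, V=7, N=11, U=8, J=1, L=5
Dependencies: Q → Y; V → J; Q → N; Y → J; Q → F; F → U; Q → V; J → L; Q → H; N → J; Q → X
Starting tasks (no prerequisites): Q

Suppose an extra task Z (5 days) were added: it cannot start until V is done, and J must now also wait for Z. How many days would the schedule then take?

26

Originally the schedule takes 25 days.
With Z inserted, J now waits for max(V, Y, N, Z).
New critical path: Q→V→Z→J→L = 8+7+5+1+5 = 26 ⇒ 26 days.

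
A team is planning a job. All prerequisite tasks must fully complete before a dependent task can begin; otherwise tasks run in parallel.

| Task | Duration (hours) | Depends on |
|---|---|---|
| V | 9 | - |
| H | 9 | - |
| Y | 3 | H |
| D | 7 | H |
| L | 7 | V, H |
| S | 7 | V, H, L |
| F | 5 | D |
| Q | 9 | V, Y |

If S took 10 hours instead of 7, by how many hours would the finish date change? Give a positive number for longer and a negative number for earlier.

3

Baseline: V→L→S = 9+7+7 = 23 → 23 hours.
S lies on that path, so at 10 hours the path becomes 26 hours.
That remains the longest chain; total 26 hours.
Change in finish: 26 − 23 = +3 hours.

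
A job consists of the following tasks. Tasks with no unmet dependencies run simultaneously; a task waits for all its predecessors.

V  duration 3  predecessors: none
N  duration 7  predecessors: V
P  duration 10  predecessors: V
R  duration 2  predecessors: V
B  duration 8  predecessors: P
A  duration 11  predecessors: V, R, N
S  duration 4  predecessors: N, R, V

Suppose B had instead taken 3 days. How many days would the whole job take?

As given, the longest chain is V→P→B = 3+10+8 = 21, so the finish is 21 days.
B is on the critical path; changing it to 3 makes that path 16 days.
Now V→N→A = 3+7+11 = 21 is longest, so the finish becomes 21 days.

21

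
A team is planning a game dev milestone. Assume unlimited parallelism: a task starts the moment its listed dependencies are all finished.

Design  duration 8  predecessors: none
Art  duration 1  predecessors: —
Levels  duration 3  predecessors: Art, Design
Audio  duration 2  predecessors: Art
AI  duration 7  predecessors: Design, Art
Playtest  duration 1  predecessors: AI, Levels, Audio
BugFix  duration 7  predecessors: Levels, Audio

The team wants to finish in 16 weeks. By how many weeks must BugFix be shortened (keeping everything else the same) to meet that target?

2

Current finish: 18 weeks; target: 16.
BugFix is on every critical path, so each week cut from BugFix cuts the finish by one (this holds down to a finish of 16).
Need 18 − 16 = 2 weeks off BugFix → BugFix becomes 5 weeks, finish becomes 16.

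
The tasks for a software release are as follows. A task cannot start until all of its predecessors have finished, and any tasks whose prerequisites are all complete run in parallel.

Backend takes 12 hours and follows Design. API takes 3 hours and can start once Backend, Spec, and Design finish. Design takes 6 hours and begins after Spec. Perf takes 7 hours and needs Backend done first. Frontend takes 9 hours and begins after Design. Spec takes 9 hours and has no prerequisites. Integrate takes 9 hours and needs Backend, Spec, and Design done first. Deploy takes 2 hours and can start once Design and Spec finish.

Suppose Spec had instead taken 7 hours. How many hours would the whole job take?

The binding path is Spec→Design→Backend→Integrate = 9+6+12+9 = 36; finish at 36 hours.
Since Spec is critical, the -2 change carries straight to that chain (now 34 hours).
The critical path is still Spec→Design→Backend→Integrate; finish is now 34 hours.

34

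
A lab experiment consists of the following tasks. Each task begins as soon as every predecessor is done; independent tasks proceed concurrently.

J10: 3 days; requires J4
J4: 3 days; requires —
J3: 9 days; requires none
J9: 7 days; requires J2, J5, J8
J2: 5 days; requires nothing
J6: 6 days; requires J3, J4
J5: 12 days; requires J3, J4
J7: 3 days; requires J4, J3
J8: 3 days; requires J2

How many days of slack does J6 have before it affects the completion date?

J3→J5→J9 = 9+12+7 = 28 sets the makespan at 28 days.
J6 finishes as early as 15 and must finish by 28.
Float = 28 − 15 = 13.

13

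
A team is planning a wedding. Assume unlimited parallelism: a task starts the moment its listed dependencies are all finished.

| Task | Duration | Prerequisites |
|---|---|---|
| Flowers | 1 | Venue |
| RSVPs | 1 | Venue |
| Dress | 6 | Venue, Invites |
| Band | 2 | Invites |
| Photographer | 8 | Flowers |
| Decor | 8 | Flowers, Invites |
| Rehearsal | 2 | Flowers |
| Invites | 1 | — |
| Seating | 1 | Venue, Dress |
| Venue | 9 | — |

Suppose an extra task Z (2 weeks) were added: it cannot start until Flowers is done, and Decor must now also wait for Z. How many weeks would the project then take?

20

Originally the project takes 18 weeks.
With Z inserted, Decor now waits for max(Flowers, Invites, Z).
New critical path: Venue→Flowers→Z→Decor = 9+1+2+8 = 20 ⇒ 20 weeks.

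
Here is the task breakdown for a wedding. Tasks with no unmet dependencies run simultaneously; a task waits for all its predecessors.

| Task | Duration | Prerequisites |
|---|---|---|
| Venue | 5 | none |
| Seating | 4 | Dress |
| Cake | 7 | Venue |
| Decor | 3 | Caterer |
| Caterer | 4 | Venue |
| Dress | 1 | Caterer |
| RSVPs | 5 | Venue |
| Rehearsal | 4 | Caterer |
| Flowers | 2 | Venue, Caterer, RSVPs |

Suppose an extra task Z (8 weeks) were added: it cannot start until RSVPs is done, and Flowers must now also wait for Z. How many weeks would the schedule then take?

20

Originally the schedule takes 14 weeks.
With Z inserted, Flowers now waits for max(Venue, Caterer, RSVPs, Z).
New critical path: Venue→RSVPs→Z→Flowers = 5+5+8+2 = 20 ⇒ 20 weeks.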